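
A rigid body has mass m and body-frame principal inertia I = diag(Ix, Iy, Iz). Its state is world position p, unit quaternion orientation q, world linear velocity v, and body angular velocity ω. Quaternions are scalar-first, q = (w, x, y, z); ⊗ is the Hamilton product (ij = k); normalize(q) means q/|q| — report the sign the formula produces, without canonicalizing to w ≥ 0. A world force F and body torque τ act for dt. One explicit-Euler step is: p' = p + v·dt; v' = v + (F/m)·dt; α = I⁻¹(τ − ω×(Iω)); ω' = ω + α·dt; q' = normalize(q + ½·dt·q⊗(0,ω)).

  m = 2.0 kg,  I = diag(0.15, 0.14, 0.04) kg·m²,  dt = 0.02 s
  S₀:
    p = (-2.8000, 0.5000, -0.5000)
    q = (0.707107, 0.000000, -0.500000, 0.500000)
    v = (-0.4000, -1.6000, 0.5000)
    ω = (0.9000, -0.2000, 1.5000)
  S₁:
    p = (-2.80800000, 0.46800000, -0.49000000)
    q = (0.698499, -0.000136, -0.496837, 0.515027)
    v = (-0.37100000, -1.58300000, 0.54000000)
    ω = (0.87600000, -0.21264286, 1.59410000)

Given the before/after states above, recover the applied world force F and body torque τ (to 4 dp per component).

rate change Δω = (-0.02400000, -0.01264286, 0.09410000)
τ = I·(Δω/dt) + ω₀×(Iω₀) = (-0.1500, 0.0600, 0.1900)
velocity change Δv = (0.02900000, 0.01700000, 0.04000000)
F = m·Δv/dt = (2.9000, 1.7000, 4.0000)

F = (2.9000, 1.7000, 4.0000)
τ = (-0.1500, 0.0600, 0.1900)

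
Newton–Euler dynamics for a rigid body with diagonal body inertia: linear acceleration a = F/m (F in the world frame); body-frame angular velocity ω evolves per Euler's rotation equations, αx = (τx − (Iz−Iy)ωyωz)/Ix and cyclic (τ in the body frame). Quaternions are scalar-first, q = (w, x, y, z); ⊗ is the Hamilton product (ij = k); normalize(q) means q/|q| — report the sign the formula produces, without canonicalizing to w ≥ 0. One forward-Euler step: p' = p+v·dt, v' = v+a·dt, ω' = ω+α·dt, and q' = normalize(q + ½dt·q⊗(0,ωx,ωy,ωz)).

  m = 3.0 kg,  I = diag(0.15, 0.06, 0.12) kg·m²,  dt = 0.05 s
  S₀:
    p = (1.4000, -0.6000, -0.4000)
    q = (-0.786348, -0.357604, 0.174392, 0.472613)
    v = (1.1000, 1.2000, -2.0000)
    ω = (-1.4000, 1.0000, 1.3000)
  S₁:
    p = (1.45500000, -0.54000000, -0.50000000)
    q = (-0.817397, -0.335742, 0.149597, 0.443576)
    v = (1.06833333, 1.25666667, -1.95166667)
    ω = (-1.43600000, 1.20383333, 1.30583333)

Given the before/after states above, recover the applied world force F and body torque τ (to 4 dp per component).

v₁ − v₀ = (-0.03166667, 0.05666667, 0.04833333)
m·(v₁−v₀)/dt = (-1.9000, 3.4000, 2.9000)
rate change Δω = (-0.03600000, 0.20383333, 0.00583333)
gyro term ω₀×Iω₀ = (0.0780, -0.0546, 0.1260)
applied torque τ = (-0.0300, 0.1900, 0.1400)

F = (-1.9000, 3.4000, 2.9000)
τ = (-0.0300, 0.1900, 0.1400)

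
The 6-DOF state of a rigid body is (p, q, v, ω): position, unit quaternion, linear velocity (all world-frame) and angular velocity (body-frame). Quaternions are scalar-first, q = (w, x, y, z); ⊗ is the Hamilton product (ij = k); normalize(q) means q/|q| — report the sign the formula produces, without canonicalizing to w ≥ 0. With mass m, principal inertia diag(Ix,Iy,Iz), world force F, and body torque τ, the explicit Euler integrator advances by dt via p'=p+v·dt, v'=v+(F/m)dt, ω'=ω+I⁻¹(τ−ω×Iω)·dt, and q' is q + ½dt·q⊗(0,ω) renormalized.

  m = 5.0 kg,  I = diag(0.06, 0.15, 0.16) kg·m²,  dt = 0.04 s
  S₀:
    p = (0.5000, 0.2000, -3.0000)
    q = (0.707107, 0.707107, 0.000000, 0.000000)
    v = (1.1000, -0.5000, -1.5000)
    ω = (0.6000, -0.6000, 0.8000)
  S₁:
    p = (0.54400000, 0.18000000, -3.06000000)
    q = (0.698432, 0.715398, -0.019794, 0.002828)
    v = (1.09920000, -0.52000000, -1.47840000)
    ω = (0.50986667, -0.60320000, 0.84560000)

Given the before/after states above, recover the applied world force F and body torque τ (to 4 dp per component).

Δv = v₁−v₀ = (-0.00080000, -0.02000000, 0.02160000)
m·(v₁−v₀)/dt = (-0.1000, -2.5000, 2.7000)
Δω = ω₁−ω₀ = (-0.09013333, -0.00320000, 0.04560000)
precession coupling = (-0.0048, -0.0480, -0.0324)
I·α + gyro = (-0.1400, -0.0600, 0.1500)

F = (-0.1000, -2.5000, 2.7000)
τ = (-0.1400, -0.0600, 0.1500)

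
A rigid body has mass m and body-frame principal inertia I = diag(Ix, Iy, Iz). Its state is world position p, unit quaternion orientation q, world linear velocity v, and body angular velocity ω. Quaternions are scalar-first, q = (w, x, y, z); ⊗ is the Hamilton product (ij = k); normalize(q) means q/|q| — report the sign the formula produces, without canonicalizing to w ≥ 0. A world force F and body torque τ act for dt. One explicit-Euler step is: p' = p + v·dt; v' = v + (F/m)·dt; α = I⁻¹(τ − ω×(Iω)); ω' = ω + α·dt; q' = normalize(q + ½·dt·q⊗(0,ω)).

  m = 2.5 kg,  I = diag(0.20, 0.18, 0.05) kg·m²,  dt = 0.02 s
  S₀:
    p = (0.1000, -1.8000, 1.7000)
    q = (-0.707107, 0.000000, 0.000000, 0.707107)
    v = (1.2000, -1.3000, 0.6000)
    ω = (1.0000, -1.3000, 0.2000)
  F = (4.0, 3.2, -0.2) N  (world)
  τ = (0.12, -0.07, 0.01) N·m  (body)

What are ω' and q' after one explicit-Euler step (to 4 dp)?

ω' = (1.0086, -1.3111, 0.1936)
q' = (-0.7084, 0.0021, 0.0163, 0.7056)

precession coupling ω×(Iω) = (0.0338, 0.0300, 0.0260)
angular accel α = (0.4310, -0.5556, -0.3200)
ω' = ω + α·dt = (1.0086, -1.3111, 0.1936)
Hamilton product q⊗(0,ω) = (-0.1414214, 0.2121321, 1.6263461, -0.1414214)
q + ½dt·q⊗(0,ω), renormalized = (-0.7084, 0.0021, 0.0163, 0.7056)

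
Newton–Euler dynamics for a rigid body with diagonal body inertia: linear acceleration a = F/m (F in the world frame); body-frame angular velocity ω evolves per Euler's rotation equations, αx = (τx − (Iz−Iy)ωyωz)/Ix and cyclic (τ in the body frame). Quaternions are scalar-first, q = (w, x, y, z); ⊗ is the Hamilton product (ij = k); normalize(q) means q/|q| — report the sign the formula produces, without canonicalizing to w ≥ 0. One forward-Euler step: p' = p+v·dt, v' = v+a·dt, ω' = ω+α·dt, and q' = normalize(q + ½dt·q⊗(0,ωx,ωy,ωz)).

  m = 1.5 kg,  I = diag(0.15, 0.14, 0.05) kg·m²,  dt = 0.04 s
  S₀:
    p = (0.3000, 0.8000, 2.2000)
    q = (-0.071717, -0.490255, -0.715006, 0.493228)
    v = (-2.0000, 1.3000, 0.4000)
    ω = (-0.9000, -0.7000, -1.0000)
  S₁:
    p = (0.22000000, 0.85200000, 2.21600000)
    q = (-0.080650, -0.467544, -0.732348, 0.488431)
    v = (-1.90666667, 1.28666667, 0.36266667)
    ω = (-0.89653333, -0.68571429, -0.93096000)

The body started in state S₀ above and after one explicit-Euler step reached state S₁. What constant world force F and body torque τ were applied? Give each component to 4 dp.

F = (3.5000, -0.5000, -1.4000)
τ = (-0.0500, 0.1400, 0.0800)

Δω = ω₁−ω₀ = (0.00346667, 0.01428571, 0.06904000)
ω₀×(Iω₀) = (-0.0630, 0.0900, -0.0063)
I·α + gyro = (-0.0500, 0.1400, 0.0800)
velocity change Δv = (0.09333333, -0.01333333, -0.03733333)
F = m·Δv/dt = (3.5000, -0.5000, -1.4000)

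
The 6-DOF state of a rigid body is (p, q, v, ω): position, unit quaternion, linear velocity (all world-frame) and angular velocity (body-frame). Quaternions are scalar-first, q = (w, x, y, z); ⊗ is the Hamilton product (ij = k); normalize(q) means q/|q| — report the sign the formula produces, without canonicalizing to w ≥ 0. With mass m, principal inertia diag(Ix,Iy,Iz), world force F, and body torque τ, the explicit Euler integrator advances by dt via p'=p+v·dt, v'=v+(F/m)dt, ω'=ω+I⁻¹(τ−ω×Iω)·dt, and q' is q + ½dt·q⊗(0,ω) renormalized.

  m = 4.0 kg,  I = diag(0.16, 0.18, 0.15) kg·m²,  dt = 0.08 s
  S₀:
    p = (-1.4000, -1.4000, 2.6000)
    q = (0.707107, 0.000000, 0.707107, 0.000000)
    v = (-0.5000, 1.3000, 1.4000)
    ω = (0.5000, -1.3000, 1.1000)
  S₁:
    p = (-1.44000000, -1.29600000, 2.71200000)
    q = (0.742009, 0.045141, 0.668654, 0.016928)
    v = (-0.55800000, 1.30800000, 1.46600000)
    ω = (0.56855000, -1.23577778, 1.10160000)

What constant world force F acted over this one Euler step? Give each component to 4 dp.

F = (-2.9000, 0.4000, 3.3000)

Δv = v₁−v₀ = (-0.05800000, 0.00800000, 0.06600000)
F = m·Δv/dt = (-2.9000, 0.4000, 3.3000)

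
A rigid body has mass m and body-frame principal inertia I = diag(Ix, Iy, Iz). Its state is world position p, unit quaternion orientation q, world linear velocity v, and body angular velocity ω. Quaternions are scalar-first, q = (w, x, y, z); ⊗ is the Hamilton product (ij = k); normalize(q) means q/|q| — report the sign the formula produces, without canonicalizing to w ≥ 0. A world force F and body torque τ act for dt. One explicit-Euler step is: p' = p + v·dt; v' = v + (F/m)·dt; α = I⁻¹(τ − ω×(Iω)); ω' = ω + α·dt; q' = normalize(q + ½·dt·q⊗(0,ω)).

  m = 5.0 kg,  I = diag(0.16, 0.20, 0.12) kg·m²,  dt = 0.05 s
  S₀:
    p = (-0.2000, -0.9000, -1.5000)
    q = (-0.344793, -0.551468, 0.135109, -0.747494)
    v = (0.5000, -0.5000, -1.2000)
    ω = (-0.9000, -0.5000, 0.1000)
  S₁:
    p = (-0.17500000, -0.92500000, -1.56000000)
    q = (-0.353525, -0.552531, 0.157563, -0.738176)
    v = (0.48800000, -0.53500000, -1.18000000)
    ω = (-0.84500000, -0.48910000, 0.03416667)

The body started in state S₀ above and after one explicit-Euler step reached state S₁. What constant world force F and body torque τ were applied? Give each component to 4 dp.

Δv = v₁−v₀ = (-0.01200000, -0.03500000, 0.02000000)
applied force F = (-1.2000, -3.5000, 2.0000)
Δω = ω₁−ω₀ = (0.05500000, 0.01090000, -0.06583333)
gyro term ω₀×Iω₀ = (0.0040, -0.0036, 0.0180)
τ = I·(Δω/dt) + ω₀×(Iω₀) = (0.1800, 0.0400, -0.1400)

F = (-1.2000, -3.5000, 2.0000)
τ = (0.1800, 0.0400, -0.1400)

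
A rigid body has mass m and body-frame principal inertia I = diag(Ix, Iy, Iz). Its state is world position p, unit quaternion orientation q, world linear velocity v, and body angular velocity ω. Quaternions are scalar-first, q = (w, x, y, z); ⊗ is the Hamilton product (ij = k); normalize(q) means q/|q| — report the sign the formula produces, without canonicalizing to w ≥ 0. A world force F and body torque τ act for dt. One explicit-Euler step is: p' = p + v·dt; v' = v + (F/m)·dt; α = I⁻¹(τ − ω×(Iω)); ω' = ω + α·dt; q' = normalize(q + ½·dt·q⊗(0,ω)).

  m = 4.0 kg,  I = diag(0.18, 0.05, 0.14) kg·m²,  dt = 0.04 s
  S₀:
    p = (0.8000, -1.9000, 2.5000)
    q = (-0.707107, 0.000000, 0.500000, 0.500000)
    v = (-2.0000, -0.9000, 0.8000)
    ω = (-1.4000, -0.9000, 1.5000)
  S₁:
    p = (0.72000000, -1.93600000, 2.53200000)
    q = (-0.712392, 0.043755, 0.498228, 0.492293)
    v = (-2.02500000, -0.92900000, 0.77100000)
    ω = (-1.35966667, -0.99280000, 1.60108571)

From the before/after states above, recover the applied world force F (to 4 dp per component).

F = (-2.5000, -2.9000, -2.9000)

v₁ − v₀ = (-0.02500000, -0.02900000, -0.02900000)
F = m·Δv/dt = (-2.5000, -2.9000, -2.9000)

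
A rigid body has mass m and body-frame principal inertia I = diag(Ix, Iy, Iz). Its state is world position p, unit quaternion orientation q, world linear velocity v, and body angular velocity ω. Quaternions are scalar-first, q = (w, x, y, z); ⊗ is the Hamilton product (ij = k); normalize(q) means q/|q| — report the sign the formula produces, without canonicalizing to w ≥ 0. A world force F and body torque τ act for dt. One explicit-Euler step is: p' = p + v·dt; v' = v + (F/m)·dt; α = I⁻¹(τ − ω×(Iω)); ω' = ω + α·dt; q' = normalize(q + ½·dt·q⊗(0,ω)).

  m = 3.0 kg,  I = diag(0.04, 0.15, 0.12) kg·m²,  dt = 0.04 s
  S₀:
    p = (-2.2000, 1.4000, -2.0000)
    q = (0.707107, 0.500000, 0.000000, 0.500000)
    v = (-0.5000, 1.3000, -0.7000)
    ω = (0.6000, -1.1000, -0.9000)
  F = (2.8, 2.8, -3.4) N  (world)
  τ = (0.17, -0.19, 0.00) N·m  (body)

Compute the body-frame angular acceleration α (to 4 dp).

α = (4.9925, -1.5547, 0.6050)

precession coupling ω×(Iω) = (-0.0297, 0.0432, -0.0726)
angular accel α = (4.9925, -1.5547, 0.6050)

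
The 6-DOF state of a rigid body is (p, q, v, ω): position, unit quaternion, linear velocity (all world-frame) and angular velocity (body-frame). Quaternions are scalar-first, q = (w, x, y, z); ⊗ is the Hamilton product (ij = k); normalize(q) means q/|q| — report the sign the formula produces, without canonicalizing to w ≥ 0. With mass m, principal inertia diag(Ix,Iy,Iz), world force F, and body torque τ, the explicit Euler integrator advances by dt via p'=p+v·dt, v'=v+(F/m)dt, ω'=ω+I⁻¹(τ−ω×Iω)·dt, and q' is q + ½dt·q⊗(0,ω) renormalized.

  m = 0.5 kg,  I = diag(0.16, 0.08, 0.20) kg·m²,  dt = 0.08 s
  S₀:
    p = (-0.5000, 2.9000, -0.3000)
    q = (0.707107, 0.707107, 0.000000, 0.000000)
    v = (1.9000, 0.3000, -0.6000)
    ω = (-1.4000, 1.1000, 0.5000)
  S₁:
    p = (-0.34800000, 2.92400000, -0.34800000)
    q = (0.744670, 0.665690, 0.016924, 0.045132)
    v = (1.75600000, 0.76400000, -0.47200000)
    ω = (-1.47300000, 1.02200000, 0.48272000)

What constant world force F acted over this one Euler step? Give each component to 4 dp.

v₁ − v₀ = (-0.14400000, 0.46400000, 0.12800000)
applied force F = (-0.9000, 2.9000, 0.8000)

F = (-0.9000, 2.9000, 0.8000)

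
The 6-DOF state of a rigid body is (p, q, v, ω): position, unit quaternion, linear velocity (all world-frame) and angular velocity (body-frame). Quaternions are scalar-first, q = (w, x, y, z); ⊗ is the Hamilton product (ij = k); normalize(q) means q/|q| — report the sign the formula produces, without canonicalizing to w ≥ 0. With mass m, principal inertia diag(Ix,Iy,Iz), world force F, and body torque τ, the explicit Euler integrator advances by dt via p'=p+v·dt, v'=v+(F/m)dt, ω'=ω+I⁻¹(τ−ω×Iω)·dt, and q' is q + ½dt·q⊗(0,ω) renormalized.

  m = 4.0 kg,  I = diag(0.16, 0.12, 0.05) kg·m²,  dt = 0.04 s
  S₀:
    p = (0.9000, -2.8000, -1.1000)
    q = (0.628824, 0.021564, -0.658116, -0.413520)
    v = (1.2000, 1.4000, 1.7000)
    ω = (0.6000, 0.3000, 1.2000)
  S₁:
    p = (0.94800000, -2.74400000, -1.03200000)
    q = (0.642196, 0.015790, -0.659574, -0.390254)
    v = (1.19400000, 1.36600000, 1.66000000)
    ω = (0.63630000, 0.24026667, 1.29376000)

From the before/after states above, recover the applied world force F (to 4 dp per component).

Δv = v₁−v₀ = (-0.00600000, -0.03400000, -0.04000000)
applied force F = (-0.6000, -3.4000, -4.0000)

F = (-0.6000, -3.4000, -4.0000)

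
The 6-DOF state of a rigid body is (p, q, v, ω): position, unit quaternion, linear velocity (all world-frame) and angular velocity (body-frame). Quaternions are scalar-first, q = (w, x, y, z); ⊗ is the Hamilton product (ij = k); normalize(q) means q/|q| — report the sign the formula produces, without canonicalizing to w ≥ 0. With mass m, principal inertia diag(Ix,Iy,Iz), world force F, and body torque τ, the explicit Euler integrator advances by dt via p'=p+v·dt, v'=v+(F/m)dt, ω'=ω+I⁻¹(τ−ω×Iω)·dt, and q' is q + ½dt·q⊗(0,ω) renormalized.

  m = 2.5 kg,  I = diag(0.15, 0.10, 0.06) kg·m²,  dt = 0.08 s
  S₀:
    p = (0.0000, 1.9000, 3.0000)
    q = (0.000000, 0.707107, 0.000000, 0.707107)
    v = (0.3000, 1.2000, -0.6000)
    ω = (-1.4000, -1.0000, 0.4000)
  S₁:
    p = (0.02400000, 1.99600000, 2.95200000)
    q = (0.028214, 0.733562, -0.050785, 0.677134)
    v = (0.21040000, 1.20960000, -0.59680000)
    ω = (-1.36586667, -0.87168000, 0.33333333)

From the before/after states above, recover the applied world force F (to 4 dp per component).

Δv = v₁−v₀ = (-0.08960000, 0.00960000, 0.00320000)
m·(v₁−v₀)/dt = (-2.8000, 0.3000, 0.1000)

F = (-2.8000, 0.3000, 0.1000)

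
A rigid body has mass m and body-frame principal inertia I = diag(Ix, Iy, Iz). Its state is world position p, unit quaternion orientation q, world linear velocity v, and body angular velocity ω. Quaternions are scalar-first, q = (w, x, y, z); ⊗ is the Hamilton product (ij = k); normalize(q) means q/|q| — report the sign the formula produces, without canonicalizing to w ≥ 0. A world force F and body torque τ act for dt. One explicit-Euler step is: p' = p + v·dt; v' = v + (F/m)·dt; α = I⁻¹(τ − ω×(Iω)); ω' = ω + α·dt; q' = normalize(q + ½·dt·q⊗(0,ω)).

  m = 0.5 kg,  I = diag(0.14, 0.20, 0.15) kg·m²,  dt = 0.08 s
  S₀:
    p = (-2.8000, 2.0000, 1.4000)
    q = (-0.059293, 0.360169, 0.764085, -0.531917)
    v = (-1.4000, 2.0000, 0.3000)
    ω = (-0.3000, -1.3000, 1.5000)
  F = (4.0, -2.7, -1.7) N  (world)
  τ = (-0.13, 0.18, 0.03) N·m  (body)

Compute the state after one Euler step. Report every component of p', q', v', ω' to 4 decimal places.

new position p' = (-2.9120, 2.1600, 1.4240)
new velocity v' = (-0.7600, 1.5680, 0.0280)
gyro term ω×Iω = (0.0975, 0.0045, 0.0234)
(τ − ω×Iω)/I = (-1.6250, 0.8775, 0.0440)
ω' = ω + α·dt = (-0.4300, -1.2298, 1.5035)
Hamilton product q⊗(0,ω) = (1.8992367, 0.4724233, -0.3035975, -0.3279337)
q + ½dt·q⊗(0,ω), renormalized = (0.0166, 0.3778, 0.7495, -0.5433)

p' = (-2.9120, 2.1600, 1.4240)
q' = (0.0166, 0.3778, 0.7495, -0.5433)
v' = (-0.7600, 1.5680, 0.0280)
ω' = (-0.4300, -1.2298, 1.5035)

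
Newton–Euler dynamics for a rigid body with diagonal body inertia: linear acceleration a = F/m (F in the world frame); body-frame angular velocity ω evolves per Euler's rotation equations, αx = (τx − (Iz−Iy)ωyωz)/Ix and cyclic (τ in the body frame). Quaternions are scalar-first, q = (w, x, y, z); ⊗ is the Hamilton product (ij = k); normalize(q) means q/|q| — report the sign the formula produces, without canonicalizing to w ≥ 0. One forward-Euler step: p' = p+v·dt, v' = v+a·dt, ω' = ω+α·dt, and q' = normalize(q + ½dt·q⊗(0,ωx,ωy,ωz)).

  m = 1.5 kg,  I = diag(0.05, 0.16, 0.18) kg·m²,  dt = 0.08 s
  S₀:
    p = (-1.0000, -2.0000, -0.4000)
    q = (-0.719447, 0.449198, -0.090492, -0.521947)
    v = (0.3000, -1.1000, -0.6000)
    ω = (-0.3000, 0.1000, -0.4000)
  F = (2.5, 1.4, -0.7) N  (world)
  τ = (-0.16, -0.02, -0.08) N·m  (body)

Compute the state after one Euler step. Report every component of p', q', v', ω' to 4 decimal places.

p' = (-0.9760, -2.0880, -0.4480)
q' = (-0.7219, 0.4613, -0.0799, -0.5096)
v' = (0.4333, -1.0253, -0.6373)
ω' = (-0.5547, 0.0978, -0.4341)

p + v·dt = (-0.9760, -2.0880, -0.4480)
v + (F/m)dt = (0.4333, -1.0253, -0.6373)
(τ − ω×Iω)/I = (-3.1840, -0.0275, -0.4261)
ω' = ω + α·dt = (-0.5547, 0.0978, -0.4341)
2q̇ = q⊗(0,ω) = (-0.0649702, 0.3042256, 0.2643186, 0.3055510)
q + ½dt·q⊗(0,ω), renormalized = (-0.7219, 0.4613, -0.0799, -0.5096)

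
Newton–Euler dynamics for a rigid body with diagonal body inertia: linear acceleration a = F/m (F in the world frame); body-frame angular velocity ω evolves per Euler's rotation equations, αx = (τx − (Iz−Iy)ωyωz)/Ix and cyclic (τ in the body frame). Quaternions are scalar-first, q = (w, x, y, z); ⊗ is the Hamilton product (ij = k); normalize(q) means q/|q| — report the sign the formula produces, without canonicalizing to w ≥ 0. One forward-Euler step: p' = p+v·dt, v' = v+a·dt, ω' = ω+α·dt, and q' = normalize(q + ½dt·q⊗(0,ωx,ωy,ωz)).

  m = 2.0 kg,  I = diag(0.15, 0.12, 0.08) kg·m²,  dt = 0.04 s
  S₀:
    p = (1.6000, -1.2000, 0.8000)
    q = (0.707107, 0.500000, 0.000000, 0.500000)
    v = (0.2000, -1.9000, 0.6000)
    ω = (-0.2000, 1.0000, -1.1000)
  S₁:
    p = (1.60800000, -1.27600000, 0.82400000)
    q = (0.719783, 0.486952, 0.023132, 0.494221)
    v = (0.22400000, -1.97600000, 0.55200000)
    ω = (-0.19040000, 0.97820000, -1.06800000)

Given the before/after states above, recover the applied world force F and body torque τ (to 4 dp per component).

v₁ − v₀ = (0.02400000, -0.07600000, -0.04800000)
m·(v₁−v₀)/dt = (1.2000, -3.8000, -2.4000)
Δω = ω₁−ω₀ = (0.00960000, -0.02180000, 0.03200000)
precession coupling = (0.0440, 0.0154, 0.0060)
τ = I·(Δω/dt) + ω₀×(Iω₀) = (0.0800, -0.0500, 0.0700)

F = (1.2000, -3.8000, -2.4000)
τ = (0.0800, -0.0500, 0.0700)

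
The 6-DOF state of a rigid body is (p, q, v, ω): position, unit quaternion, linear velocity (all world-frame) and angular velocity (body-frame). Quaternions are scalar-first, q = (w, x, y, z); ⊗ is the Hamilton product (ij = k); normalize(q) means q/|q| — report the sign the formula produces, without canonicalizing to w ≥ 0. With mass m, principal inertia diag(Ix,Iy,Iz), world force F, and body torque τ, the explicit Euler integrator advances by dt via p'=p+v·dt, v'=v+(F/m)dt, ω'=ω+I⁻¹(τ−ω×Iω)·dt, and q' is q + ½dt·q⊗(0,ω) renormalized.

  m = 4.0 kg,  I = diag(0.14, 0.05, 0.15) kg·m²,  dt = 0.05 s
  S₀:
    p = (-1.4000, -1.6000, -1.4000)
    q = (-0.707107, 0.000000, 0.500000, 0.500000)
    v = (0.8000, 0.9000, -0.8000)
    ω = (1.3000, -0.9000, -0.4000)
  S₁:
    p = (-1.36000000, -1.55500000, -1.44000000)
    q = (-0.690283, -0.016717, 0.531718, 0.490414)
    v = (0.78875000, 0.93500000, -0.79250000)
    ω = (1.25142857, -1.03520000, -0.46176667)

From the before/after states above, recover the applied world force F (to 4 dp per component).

F = (-0.9000, 2.8000, 0.6000)

Δv = v₁−v₀ = (-0.01125000, 0.03500000, 0.00750000)
m·(v₁−v₀)/dt = (-0.9000, 2.8000, 0.6000)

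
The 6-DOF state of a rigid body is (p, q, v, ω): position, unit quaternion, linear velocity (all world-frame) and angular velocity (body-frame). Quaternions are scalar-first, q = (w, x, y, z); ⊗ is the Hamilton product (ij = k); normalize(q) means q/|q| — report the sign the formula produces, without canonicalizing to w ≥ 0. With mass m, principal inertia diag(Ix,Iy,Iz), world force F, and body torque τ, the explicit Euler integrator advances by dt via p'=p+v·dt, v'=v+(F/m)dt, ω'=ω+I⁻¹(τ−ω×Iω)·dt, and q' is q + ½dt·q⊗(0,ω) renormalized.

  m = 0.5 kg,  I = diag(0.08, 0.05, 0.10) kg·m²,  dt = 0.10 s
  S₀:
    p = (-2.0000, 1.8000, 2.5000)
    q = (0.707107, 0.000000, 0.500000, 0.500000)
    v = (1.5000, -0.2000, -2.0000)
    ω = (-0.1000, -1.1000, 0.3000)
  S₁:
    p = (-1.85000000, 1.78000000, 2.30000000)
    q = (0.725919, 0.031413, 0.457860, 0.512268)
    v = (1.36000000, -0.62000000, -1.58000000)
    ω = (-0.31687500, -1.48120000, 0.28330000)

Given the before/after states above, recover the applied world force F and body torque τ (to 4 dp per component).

F = (-0.7000, -2.1000, 2.1000)
τ = (-0.1900, -0.1900, -0.0200)

v₁ − v₀ = (-0.14000000, -0.42000000, 0.42000000)
applied force F = (-0.7000, -2.1000, 2.1000)
rate change Δω = (-0.21687500, -0.38120000, -0.01670000)
I·α + gyro = (-0.1900, -0.1900, -0.0200)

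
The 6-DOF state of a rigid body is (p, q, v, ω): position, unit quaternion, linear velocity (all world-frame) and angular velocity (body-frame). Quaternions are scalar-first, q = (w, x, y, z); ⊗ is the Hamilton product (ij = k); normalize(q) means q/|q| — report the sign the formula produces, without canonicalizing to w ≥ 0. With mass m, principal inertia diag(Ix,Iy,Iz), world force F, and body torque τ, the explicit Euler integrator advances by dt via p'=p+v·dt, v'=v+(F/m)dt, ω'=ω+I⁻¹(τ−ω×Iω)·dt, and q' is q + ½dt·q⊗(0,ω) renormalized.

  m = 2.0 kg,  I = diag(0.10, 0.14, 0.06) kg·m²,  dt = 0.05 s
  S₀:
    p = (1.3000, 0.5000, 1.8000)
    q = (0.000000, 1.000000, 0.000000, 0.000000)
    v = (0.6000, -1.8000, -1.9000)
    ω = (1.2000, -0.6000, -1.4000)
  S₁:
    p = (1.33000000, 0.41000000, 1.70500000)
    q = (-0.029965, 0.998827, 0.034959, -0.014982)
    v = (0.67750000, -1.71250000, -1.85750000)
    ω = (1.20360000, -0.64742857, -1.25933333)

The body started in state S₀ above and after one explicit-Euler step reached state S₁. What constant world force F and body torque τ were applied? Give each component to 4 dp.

velocity change Δv = (0.07750000, 0.08750000, 0.04250000)
m·(v₁−v₀)/dt = (3.1000, 3.5000, 1.7000)
rate change Δω = (0.00360000, -0.04742857, 0.14066667)
I·α + gyro = (-0.0600, -0.2000, 0.1400)

F = (3.1000, 3.5000, 1.7000)
τ = (-0.0600, -0.2000, 0.1400)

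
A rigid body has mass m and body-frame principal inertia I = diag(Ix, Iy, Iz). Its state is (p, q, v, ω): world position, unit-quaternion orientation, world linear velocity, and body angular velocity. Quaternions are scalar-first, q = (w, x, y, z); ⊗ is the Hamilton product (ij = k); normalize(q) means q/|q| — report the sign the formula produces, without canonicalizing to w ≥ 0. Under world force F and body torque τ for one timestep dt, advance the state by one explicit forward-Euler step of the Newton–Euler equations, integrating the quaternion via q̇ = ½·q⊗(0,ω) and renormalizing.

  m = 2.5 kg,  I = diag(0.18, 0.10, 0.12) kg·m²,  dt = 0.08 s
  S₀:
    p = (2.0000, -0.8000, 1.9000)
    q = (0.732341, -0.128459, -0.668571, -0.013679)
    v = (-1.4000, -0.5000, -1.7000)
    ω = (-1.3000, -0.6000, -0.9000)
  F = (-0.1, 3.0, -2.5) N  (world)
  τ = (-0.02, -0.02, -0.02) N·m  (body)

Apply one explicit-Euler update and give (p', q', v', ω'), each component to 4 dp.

p' = (1.8880, -0.8400, 1.7640)
q' = (0.7075, -0.1425, -0.6885, -0.0716)
v' = (-1.4032, -0.4040, -1.7800)
ω' = (-1.3137, -0.6722, -0.8717)

ω×(Iω) gyroscopic = (0.0108, 0.0702, -0.0624)
(τ − ω×Iω)/I = (-0.1711, -0.9020, 0.3533)
ω' = ω + α·dt = (-1.3137, -0.6722, -0.8717)
2q̇ = q⊗(0,ω) = (-0.5804504, -0.3585368, -0.5372350, -1.4511738)
q' = normalize(q + ½dt·q⊗(0,ω)) = (0.7075, -0.1425, -0.6885, -0.0716)
new position p' = (1.8880, -0.8400, 1.7640)
v + (F/m)dt = (-1.4032, -0.4040, -1.7800)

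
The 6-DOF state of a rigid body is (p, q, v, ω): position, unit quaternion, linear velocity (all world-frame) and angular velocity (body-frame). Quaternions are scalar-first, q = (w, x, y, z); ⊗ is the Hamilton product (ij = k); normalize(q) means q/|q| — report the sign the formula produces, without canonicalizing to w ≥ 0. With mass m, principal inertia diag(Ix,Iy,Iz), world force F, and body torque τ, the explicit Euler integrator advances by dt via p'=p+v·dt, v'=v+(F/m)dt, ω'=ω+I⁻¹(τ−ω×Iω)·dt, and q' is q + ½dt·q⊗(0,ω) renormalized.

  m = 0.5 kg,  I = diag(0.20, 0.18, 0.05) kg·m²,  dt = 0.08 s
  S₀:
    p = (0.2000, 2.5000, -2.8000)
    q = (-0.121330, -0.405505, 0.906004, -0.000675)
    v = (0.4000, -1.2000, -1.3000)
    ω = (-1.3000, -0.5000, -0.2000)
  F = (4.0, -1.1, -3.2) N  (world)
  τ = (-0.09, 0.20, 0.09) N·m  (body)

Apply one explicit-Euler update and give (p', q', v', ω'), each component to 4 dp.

p' = (0.2320, 2.4040, -2.9040)
q' = (-0.1241, -0.4058, 0.9038, 0.0554)
v' = (1.0400, -1.3760, -1.8120)
ω' = (-1.3308, -0.4284, -0.0352)

a = (8.0000, -2.2000, -6.4000)
new position p' = (0.2320, 2.4040, -2.9040)
v' = v + a·dt = (1.0400, -1.3760, -1.8120)
precession coupling ω×(Iω) = (-0.0130, 0.0390, -0.0130)
(τ − ω×Iω)/I = (-0.3850, 0.8944, 2.0600)
ω + α·dt = (-1.3308, -0.4284, -0.0352)
2q̇ = q⊗(0,ω) = (-0.0742895, -0.0238093, -0.0195585, 1.4048237)
q' = normalize(q + ½dt·q⊗(0,ω)) = (-0.1241, -0.4058, 0.9038, 0.0554)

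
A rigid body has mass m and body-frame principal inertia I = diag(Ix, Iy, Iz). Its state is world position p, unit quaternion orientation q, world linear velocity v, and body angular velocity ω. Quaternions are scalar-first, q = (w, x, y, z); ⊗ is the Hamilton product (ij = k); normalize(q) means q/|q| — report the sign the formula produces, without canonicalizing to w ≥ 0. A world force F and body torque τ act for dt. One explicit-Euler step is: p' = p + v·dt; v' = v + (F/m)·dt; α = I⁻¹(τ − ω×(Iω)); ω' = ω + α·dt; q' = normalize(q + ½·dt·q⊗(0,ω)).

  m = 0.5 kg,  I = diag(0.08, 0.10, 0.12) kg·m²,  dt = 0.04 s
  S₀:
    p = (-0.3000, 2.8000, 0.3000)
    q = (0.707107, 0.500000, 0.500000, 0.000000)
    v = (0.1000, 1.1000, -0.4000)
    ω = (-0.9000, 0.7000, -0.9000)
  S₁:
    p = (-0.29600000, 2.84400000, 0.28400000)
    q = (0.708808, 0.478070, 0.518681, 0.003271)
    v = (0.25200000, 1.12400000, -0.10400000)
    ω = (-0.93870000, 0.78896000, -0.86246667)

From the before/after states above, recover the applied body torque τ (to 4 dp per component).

Δω = ω₁−ω₀ = (-0.03870000, 0.08896000, 0.03753333)
ω₀×(Iω₀) = (-0.0126, -0.0324, -0.0126)
I·α + gyro = (-0.0900, 0.1900, 0.1000)

τ = (-0.0900, 0.1900, 0.1000)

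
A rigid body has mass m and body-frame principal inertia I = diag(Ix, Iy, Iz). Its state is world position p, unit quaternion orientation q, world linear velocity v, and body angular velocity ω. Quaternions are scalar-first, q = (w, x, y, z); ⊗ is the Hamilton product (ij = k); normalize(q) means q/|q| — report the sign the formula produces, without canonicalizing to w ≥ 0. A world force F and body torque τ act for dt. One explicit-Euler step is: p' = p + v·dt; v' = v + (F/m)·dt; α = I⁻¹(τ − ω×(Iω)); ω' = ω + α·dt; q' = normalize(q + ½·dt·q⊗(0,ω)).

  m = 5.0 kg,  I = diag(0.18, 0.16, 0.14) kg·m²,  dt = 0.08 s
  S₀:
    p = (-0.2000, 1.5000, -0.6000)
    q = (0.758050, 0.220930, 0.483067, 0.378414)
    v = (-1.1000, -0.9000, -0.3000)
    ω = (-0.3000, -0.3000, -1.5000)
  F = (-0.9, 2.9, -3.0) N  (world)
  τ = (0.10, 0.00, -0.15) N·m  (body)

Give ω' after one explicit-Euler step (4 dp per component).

precession coupling ω×(Iω) = (-0.0090, 0.0180, -0.0018)
angular accel α = (0.6056, -0.1125, -1.0586)
ω + α·dt = (-0.2516, -0.3090, -1.5847)

ω' = (-0.2516, -0.3090, -1.5847)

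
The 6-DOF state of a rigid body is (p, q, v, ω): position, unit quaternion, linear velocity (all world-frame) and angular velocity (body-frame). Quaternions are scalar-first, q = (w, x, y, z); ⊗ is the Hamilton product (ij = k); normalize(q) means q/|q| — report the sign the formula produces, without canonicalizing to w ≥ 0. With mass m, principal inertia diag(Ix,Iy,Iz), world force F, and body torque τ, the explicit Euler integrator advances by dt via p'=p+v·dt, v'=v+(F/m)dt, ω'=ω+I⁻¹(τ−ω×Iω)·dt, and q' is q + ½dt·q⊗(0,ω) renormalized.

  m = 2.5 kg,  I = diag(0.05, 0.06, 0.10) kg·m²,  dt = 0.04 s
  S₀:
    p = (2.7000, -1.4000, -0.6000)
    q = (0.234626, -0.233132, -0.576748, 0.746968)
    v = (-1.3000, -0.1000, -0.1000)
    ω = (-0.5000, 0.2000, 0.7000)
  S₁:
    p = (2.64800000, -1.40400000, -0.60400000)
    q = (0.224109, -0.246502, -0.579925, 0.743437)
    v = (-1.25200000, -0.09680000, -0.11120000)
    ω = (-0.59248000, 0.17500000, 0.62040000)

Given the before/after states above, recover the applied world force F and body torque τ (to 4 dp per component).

F = (3.0000, 0.2000, -0.7000)
τ = (-0.1100, -0.0200, -0.2000)

ω₁ − ω₀ = (-0.09248000, -0.02500000, -0.07960000)
I·α + gyro = (-0.1100, -0.0200, -0.2000)
v₁ − v₀ = (0.04800000, 0.00320000, -0.01120000)
applied force F = (3.0000, 0.2000, -0.7000)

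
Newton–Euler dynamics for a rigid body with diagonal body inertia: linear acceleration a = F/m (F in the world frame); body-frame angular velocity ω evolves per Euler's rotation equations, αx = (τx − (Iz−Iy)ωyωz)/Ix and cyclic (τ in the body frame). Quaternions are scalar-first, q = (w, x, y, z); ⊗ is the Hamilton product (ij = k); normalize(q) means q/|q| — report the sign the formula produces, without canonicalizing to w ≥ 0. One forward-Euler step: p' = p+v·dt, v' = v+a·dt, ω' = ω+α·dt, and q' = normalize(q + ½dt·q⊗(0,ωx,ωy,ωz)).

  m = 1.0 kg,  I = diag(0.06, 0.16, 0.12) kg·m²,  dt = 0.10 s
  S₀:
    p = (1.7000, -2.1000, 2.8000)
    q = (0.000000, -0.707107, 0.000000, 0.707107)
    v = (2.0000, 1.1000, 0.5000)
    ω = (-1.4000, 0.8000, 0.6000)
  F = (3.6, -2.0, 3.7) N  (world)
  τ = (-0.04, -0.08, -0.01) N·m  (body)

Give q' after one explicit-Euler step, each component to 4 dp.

2q̇ = q⊗(0,ω) = (-1.4142140, -0.5656856, -0.5656856, -0.5656856)
updated quaternion q' = (-0.0705, -0.7327, -0.0282, 0.6763)

q' = (-0.0705, -0.7327, -0.0282, 0.6763)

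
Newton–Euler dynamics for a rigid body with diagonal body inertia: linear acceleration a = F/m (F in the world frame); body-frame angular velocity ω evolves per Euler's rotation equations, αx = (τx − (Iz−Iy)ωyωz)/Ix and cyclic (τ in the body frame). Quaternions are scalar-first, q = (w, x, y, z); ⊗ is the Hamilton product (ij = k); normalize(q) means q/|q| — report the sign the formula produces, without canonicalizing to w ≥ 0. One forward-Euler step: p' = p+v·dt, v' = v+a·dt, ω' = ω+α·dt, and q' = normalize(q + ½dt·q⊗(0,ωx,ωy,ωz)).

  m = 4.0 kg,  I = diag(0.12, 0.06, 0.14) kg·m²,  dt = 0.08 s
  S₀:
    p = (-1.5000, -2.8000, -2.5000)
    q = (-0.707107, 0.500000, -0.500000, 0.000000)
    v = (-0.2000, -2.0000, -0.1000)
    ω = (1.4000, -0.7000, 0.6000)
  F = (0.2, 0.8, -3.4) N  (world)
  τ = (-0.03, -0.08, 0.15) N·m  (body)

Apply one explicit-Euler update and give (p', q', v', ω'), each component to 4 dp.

ω×(Iω) gyroscopic = (-0.0336, -0.0168, 0.0588)
angular accel α = (0.0300, -1.0533, 0.6514)
ω + α·dt = (1.4024, -0.7843, 0.6521)
q⊗(0,ω) = (-1.0500000, -1.2899498, 0.1949749, -0.0742642)
updated quaternion q' = (-0.7474, 0.4474, -0.4911, -0.0030)
linear accel F/m = (0.0500, 0.2000, -0.8500)
p + v·dt = (-1.5160, -2.9600, -2.5080)
v + (F/m)dt = (-0.1960, -1.9840, -0.1680)

p' = (-1.5160, -2.9600, -2.5080)
q' = (-0.7474, 0.4474, -0.4911, -0.0030)
v' = (-0.1960, -1.9840, -0.1680)
ω' = (1.4024, -0.7843, 0.6521)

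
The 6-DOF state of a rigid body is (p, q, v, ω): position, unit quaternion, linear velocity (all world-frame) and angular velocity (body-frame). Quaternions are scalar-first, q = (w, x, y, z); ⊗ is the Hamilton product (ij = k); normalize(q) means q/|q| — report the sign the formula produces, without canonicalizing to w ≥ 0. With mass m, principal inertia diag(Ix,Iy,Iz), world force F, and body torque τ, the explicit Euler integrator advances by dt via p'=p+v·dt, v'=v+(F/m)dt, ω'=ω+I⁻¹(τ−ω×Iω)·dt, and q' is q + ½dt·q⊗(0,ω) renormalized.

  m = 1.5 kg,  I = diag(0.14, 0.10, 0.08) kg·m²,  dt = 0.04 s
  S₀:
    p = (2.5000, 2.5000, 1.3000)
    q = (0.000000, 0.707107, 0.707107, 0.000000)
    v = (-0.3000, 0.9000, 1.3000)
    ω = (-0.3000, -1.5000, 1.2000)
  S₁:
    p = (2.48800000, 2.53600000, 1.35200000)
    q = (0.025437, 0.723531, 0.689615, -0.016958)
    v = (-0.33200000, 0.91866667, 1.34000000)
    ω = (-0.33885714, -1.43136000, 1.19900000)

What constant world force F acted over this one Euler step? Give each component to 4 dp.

v₁ − v₀ = (-0.03200000, 0.01866667, 0.04000000)
F = m·Δv/dt = (-1.2000, 0.7000, 1.5000)

F = (-1.2000, 0.7000, 1.5000)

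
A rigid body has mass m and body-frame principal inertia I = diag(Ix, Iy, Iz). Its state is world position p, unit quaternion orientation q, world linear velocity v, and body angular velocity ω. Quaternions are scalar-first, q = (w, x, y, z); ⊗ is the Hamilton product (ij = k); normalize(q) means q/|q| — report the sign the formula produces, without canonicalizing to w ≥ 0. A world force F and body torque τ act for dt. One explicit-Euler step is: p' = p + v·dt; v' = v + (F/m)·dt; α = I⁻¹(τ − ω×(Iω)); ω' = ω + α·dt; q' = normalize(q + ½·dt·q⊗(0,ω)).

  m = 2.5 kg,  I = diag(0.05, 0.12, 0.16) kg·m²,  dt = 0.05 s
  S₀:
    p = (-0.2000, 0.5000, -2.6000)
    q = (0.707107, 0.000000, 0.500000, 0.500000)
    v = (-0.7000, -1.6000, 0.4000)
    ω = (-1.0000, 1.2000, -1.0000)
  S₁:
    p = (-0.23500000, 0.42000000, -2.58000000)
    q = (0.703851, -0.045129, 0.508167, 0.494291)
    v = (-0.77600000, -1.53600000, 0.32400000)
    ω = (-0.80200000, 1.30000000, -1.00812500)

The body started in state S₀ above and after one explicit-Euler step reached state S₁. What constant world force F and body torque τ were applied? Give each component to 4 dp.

F = (-3.8000, 3.2000, -3.8000)
τ = (0.1500, 0.1300, -0.1100)

ω₁ − ω₀ = (0.19800000, 0.10000000, -0.00812500)
precession coupling = (-0.0480, -0.1100, -0.0840)
applied torque τ = (0.1500, 0.1300, -0.1100)
v₁ − v₀ = (-0.07600000, 0.06400000, -0.07600000)
applied force F = (-3.8000, 3.2000, -3.8000)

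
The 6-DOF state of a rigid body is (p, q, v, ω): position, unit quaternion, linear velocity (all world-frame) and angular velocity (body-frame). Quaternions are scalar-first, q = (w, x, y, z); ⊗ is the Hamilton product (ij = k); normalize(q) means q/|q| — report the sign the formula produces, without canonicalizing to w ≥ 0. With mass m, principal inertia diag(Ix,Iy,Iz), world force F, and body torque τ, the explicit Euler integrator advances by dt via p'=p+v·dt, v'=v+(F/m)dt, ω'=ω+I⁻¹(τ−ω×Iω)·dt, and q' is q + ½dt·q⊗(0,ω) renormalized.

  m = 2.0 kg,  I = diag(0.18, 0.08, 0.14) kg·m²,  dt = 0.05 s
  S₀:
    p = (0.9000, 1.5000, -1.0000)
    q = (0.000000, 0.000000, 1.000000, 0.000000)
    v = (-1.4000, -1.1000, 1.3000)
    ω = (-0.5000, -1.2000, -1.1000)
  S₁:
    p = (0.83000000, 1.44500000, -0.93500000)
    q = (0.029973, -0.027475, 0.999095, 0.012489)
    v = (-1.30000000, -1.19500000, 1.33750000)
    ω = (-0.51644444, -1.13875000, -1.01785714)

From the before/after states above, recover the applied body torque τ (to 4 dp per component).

τ = (0.0200, 0.1200, 0.1700)

ω₁ − ω₀ = (-0.01644444, 0.06125000, 0.08214286)
τ = I·(Δω/dt) + ω₀×(Iω₀) = (0.0200, 0.1200, 0.1700)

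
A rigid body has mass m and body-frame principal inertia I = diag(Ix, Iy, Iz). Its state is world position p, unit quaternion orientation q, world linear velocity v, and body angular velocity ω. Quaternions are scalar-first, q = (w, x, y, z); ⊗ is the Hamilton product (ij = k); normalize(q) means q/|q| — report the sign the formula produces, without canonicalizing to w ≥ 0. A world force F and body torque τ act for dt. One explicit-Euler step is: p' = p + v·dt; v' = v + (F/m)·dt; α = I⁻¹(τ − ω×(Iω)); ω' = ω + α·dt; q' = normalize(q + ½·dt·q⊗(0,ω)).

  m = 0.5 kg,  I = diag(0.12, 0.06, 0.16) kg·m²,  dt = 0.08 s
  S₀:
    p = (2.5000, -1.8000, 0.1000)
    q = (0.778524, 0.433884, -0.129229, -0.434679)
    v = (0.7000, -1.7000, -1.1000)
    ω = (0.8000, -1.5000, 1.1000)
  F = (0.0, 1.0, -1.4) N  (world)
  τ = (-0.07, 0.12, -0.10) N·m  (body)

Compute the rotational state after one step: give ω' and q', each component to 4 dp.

ω' = (0.8633, -1.2931, 1.0140)
q' = (0.7735, 0.4256, -0.2083, -0.4209)

angular accel α = (0.7917, 2.5867, -1.0750)
ω + α·dt = (0.8633, -1.2931, 1.0140)
q⊗(0,ω) = (-0.0628038, -0.1713512, -1.9928016, 0.3089336)
updated quaternion q' = (0.7735, 0.4256, -0.2083, -0.4209)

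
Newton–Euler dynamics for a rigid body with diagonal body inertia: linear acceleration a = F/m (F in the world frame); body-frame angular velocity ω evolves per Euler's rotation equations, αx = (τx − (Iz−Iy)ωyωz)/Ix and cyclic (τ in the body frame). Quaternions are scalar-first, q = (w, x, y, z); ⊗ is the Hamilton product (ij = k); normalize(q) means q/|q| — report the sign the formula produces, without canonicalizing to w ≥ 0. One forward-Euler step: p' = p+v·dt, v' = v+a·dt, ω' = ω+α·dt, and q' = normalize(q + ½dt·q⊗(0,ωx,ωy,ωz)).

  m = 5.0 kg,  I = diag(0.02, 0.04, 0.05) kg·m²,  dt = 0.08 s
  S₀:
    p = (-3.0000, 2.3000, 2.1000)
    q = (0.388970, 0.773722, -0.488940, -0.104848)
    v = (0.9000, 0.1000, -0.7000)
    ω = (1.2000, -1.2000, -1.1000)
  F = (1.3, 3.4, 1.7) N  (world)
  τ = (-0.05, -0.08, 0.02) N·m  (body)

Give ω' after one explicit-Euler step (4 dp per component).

ω' = (0.9472, -1.4392, -1.0219)

gyro term ω×Iω = (0.0132, 0.0396, -0.0288)
α = I⁻¹(τ − ω×Iω) = (-3.1600, -2.9900, 0.9760)
ω' = ω + α·dt = (0.9472, -1.4392, -1.0219)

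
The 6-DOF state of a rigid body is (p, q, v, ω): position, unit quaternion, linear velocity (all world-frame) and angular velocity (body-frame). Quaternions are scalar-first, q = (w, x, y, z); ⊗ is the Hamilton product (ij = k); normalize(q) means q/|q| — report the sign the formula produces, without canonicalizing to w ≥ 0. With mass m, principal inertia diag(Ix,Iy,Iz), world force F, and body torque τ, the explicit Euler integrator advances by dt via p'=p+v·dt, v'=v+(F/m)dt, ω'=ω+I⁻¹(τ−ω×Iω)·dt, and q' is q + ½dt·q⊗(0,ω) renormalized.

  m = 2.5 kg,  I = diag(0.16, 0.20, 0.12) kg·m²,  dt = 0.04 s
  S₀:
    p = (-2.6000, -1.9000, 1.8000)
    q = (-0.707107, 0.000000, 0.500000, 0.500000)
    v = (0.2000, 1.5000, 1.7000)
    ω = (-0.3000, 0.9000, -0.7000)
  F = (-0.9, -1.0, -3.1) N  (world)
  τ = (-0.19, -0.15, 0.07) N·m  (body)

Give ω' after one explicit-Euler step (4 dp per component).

ω' = (-0.3601, 0.8683, -0.6731)

precession coupling ω×(Iω) = (0.0504, 0.0084, -0.0108)
(τ − ω×Iω)/I = (-1.5025, -0.7920, 0.6733)
ω' = ω + α·dt = (-0.3601, 0.8683, -0.6731)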